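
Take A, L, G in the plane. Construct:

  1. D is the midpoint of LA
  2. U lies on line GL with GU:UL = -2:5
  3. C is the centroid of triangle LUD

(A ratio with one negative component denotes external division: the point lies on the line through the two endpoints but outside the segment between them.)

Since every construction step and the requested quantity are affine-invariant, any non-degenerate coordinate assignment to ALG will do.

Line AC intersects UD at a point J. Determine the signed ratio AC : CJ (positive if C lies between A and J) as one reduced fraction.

Assign A = (0, 0), L = (1, 0), G = (0, 1) — the answer is frame-independent, so this choice is without loss of generality.
1. D is the midpoint of LA ⇒ D = (1/2, 0)
2. U lies on line GL with GU:UL = -2:5 ⇒ U = (-2/3, 5/3)
3. C is the centroid of triangle LUD ⇒ C = (5/18, 5/9)
line AC meets UD at J = (5/24, 5/12)
C = A + t·(J−A) with t = 4/3, so AC:CJ = 4/3:-1/3

AC:CJ = -4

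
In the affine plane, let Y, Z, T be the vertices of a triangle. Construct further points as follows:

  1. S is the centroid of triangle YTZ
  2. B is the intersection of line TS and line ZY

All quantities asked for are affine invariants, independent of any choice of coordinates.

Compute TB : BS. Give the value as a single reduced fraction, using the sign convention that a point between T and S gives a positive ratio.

Work in coordinates with Y = (0, 0), Z = (1, 0), T = (0, 1).
1. S is the centroid of triangle YTZ ⇒ S = (1/3, 1/3)
2. B is the intersection of line TS and line ZY ⇒ B = (1/2, 0)
B = T + t·(S−T) with t = 3/2, so TB:BS = t:(1−t) = 3/2:-1/2

TB:BS = -3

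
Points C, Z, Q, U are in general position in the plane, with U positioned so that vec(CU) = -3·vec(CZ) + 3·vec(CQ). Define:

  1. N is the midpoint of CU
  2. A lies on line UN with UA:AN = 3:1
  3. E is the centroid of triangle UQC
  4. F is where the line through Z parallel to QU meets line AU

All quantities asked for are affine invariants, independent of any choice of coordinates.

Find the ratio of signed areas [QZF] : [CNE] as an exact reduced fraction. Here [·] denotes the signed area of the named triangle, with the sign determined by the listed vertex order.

[QZF]:[CNE] = 2

Work in coordinates with C = (0, 0), Z = (1, 0), Q = (0, 1), U = (-3, 3).
1. N is the midpoint of CU ⇒ N = (-3/2, 3/2)
2. A lies on line UN with UA:AN = 3:1 ⇒ A = (-15/8, 15/8)
3. E is the centroid of triangle UQC ⇒ E = (-1, 4/3)
4. F is where the line through Z parallel to QU meets line AU ⇒ F = (-2, 2)
2·[QZF] = -1, 2·[CNE] = -1/2
[QZF]:[CNE] = -1:-1/2 = 2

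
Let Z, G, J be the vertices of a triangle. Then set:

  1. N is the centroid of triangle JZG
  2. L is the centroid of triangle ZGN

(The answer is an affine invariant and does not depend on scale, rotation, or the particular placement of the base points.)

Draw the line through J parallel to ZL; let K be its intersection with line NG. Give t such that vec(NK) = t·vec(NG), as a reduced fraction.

t = -3/2

Work in coordinates with Z = (0, 0), G = (1, 0), J = (0, 1).
1. N is the centroid of triangle JZG ⇒ N = (1/3, 1/3)
2. L is the centroid of triangle ZGN ⇒ L = (4/9, 1/9)
through J parallel to ZL: direction (4/9, 1/9); meets NG at K = (-2/3, 5/6)
K = N + t·(G−N) with t = -3/2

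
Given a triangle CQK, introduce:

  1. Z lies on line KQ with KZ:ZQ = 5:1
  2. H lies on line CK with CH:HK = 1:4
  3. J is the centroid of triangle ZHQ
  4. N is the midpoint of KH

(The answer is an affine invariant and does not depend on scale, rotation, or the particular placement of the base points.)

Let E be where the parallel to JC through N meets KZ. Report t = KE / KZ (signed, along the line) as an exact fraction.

t = 2/5

Set C = (0, 0), Q = (1, 0), K = (0, 1); any affine frame gives the same invariant.
1. Z lies on line KQ with KZ:ZQ = 5:1 ⇒ Z = (5/6, 1/6)
2. H lies on line CK with CH:HK = 1:4 ⇒ H = (0, 1/5)
3. J is the centroid of triangle ZHQ ⇒ J = (11/18, 11/90)
4. N is the midpoint of KH ⇒ N = (0, 3/5)
through N parallel to JC: direction (-11/18, -11/90); meets KZ at E = (1/3, 2/3)
E = K + t·(Z−K) with t = 2/5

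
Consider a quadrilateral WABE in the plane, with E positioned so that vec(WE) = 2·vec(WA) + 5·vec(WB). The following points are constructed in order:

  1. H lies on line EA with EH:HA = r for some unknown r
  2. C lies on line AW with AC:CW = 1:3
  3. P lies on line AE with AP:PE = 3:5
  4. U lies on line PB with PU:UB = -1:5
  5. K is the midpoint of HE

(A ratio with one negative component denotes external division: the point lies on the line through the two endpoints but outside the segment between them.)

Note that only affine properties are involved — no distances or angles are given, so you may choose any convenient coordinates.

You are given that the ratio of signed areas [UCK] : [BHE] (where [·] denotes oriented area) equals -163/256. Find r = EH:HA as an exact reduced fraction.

Assign W = (0, 0), A = (1, 0), B = (0, 1), E = (2, 5) — the answer is frame-independent, so this choice is without loss of generality.
1. With EH:HA = r, write λ = r/(r+1) so H = E + λ·(A−E); H is affine-linear in λ
2. C lies on line AW with AC:CW = 1:3 ⇒ C = (3/4, 0)
3. P lies on line AE with AP:PE = 3:5 ⇒ P = (11/8, 15/8)
4. U lies on line PB with PU:UB = -1:5 ⇒ U = (55/32, 67/32)
5. K is the midpoint of HE ⇒ K is an affine combination of earlier points and hence also affine-linear in λ
Every point depending on H is an affine combination of H and λ-independent points, so each such coordinate is linear in λ; the λ² term in each signed area is a multiple of (A−E)×(A−E) = 0, so 2·[UCK] and 2·[BHE] are each linear in λ. Evaluating at λ=0 and λ=1:
  2·[UCK] = 11/8·λ − 285/128,   2·[BHE] = 6·λ
So [UCK]:[BHE] = (11/8·λ − 285/128) / (6·λ). Setting this equal to -163/256:
  11/8·λ − 285/128 = -163/256·(6·λ)  ⇒  λ = 3/7
Then r = λ/(1−λ) = (3/7)/(4/7) = 3/4. Check: with r = 3/4, H = (11/7, 20/7) and [UCK]:[BHE] = -163/256 as required.

r = 3/4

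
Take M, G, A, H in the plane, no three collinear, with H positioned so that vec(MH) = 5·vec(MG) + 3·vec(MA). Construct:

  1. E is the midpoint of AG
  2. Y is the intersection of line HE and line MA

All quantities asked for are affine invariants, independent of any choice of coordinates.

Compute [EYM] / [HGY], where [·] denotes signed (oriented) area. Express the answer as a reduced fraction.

Work in coordinates with M = (0, 0), G = (1, 0), A = (0, 1), H = (5, 3).
1. E is the midpoint of AG ⇒ E = (1/2, 1/2)
2. Y is the intersection of line HE and line MA ⇒ Y = (0, 2/9)
2·[EYM] = 1/9, 2·[HGY] = -35/9
[EYM]:[HGY] = 1/9:-35/9 = -1/35

[EYM]:[HGY] = -1/35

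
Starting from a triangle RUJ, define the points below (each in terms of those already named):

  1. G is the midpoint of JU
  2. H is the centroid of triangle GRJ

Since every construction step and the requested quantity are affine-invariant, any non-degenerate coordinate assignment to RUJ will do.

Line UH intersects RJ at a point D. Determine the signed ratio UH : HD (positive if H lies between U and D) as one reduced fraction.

UH:HD = 5

Work in coordinates with R = (0, 0), U = (1, 0), J = (0, 1).
1. G is the midpoint of JU ⇒ G = (1/2, 1/2)
2. H is the centroid of triangle GRJ ⇒ H = (1/6, 1/2)
line UH meets RJ at D = (0, 3/5)
H = U + t·(D−U) with t = 5/6, so UH:HD = 5/6:1/6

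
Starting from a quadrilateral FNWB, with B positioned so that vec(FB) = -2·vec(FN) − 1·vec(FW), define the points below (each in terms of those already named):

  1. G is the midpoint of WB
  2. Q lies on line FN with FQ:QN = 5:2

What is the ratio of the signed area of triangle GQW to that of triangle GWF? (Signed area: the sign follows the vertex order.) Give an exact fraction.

[GQW]:[GWF] = -12/7

Set F = (0, 0), N = (1, 0), W = (0, 1), B = (-2, -1); any affine frame gives the same invariant.
1. G is the midpoint of WB ⇒ G = (-1, 0)
2. Q lies on line FN with FQ:QN = 5:2 ⇒ Q = (5/7, 0)
2·[GQW] = 12/7, 2·[GWF] = -1
[GQW]:[GWF] = 12/7:-1 = -12/7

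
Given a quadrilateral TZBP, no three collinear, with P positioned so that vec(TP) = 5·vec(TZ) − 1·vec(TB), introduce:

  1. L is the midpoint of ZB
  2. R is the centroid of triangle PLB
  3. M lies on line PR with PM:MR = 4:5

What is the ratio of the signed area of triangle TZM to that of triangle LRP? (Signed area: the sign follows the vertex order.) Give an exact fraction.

[TZM]:[LRP] = 26/27

Choose coordinates T = (0, 0), Z = (1, 0), B = (0, 1), P = (5, -1).
1. L is the midpoint of ZB ⇒ L = (1/2, 1/2)
2. R is the centroid of triangle PLB ⇒ R = (11/6, 1/6)
3. M lies on line PR with PM:MR = 4:5 ⇒ M = (97/27, -13/27)
2·[TZM] = -13/27, 2·[LRP] = -1/2
[TZM]:[LRP] = -13/27:-1/2 = 26/27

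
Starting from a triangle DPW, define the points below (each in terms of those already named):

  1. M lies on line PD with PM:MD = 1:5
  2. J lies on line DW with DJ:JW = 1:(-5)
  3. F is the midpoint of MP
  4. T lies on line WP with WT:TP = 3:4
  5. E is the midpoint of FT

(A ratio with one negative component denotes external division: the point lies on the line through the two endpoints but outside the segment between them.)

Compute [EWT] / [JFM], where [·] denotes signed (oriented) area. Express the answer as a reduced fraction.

[EWT]:[JFM] = -6/7

Choose coordinates D = (0, 0), P = (1, 0), W = (0, 1).
1. M lies on line PD with PM:MD = 1:5 ⇒ M = (5/6, 0)
2. J lies on line DW with DJ:JW = 1:(-5) ⇒ J = (0, -1/4)
3. F is the midpoint of MP ⇒ F = (11/12, 0)
4. T lies on line WP with WT:TP = 3:4 ⇒ T = (3/7, 4/7)
5. E is the midpoint of FT ⇒ E = (113/168, 2/7)
2·[EWT] = -1/56, 2·[JFM] = 1/48
[EWT]:[JFM] = -1/56:1/48 = -6/7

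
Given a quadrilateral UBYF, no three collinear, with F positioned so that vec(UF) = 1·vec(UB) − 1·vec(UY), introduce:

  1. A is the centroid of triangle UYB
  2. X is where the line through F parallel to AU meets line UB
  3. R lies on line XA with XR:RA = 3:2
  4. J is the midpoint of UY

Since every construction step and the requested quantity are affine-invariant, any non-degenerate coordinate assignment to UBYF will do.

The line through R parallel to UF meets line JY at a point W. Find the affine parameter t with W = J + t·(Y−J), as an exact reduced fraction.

Choose coordinates U = (0, 0), B = (1, 0), Y = (0, 1), F = (1, -1).
1. A is the centroid of triangle UYB ⇒ A = (1/3, 1/3)
2. X is where the line through F parallel to AU meets line UB ⇒ X = (2, 0)
3. R lies on line XA with XR:RA = 3:2 ⇒ R = (1, 1/5)
4. J is the midpoint of UY ⇒ J = (0, 1/2)
through R parallel to UF: direction (1, -1); meets JY at W = (0, 6/5)
W = J + t·(Y−J) with t = 7/5

t = 7/5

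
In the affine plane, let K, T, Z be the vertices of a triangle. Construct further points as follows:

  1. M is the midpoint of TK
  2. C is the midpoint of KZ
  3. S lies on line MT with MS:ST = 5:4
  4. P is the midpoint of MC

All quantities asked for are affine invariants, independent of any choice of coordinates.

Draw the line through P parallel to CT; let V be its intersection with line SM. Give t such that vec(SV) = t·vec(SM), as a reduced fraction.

Assign K = (0, 0), T = (1, 0), Z = (0, 1) — the answer is frame-independent, so this choice is without loss of generality.
1. M is the midpoint of TK ⇒ M = (1/2, 0)
2. C is the midpoint of KZ ⇒ C = (0, 1/2)
3. S lies on line MT with MS:ST = 5:4 ⇒ S = (7/9, 0)
4. P is the midpoint of MC ⇒ P = (1/4, 1/4)
through P parallel to CT: direction (1, -1/2); meets SM at V = (3/4, 0)
V = S + t·(M−S) with t = 1/10

t = 1/10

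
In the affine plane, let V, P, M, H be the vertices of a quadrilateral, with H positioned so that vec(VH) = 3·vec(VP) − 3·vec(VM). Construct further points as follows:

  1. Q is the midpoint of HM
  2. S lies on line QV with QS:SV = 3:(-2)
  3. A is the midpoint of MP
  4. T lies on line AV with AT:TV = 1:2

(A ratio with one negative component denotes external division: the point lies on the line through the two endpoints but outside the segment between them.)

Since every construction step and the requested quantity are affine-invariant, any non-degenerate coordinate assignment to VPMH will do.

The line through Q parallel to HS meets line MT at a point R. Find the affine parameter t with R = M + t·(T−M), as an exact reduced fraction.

Set V = (0, 0), P = (1, 0), M = (0, 1), H = (3, -3); any affine frame gives the same invariant.
1. Q is the midpoint of HM ⇒ Q = (3/2, -1)
2. S lies on line QV with QS:SV = 3:(-2) ⇒ S = (-3, 2)
3. A is the midpoint of MP ⇒ A = (1/2, 1/2)
4. T lies on line AV with AT:TV = 1:2 ⇒ T = (1/3, 1/3)
through Q parallel to HS: direction (-6, 5); meets MT at R = (9/14, -2/7)
R = M + t·(T−M) with t = 27/14

t = 27/14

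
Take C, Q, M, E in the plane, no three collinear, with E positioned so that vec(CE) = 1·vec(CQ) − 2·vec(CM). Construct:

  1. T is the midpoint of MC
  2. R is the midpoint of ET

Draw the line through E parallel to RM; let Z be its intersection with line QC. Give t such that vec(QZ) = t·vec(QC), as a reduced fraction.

t = 4/7

Set C = (0, 0), Q = (1, 0), M = (0, 1), E = (1, -2); any affine frame gives the same invariant.
1. T is the midpoint of MC ⇒ T = (0, 1/2)
2. R is the midpoint of ET ⇒ R = (1/2, -3/4)
through E parallel to RM: direction (-1/2, 7/4); meets QC at Z = (3/7, 0)
Z = Q + t·(C−Q) with t = 4/7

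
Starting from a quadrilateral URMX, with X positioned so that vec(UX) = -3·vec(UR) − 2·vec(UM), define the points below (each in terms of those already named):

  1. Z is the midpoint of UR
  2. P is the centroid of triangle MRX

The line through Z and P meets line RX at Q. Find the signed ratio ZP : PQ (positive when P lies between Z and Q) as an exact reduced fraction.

Choose coordinates U = (0, 0), R = (1, 0), M = (0, 1), X = (-3, -2).
1. Z is the midpoint of UR ⇒ Z = (1/2, 0)
2. P is the centroid of triangle MRX ⇒ P = (-2/3, -1/3)
line ZP meets RX at Q = (5/3, 1/3)
P = Z + t·(Q−Z) with t = -1, so ZP:PQ = -1:2

ZP:PQ = -1/2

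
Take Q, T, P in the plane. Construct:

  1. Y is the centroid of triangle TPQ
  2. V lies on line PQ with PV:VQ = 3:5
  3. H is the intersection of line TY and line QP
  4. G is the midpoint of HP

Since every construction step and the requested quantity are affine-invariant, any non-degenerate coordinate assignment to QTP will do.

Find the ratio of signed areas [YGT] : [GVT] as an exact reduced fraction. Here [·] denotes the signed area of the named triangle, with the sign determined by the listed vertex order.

Set Q = (0, 0), T = (1, 0), P = (0, 1); any affine frame gives the same invariant.
1. Y is the centroid of triangle TPQ ⇒ Y = (1/3, 1/3)
2. V lies on line PQ with PV:VQ = 3:5 ⇒ V = (0, 5/8)
3. H is the intersection of line TY and line QP ⇒ H = (0, 1/2)
4. G is the midpoint of HP ⇒ G = (0, 3/4)
2·[YGT] = -1/6, 2·[GVT] = 1/8
[YGT]:[GVT] = -1/6:1/8 = -4/3

[YGT]:[GVT] = -4/3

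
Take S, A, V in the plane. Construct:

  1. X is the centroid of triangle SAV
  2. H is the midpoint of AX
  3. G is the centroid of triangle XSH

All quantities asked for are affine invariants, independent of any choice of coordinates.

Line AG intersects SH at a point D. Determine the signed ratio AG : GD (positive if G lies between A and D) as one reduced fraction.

Choose coordinates S = (0, 0), A = (1, 0), V = (0, 1).
1. X is the centroid of triangle SAV ⇒ X = (1/3, 1/3)
2. H is the midpoint of AX ⇒ H = (2/3, 1/6)
3. G is the centroid of triangle XSH ⇒ G = (1/3, 1/6)
line AG meets SH at D = (1/2, 1/8)
G = A + t·(D−A) with t = 4/3, so AG:GD = 4/3:-1/3

AG:GD = -4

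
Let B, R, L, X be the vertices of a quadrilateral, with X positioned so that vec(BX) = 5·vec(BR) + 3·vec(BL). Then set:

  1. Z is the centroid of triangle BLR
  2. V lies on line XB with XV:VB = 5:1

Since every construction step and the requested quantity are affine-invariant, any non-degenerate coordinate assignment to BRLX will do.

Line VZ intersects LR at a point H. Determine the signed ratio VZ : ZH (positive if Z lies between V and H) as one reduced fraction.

VZ:ZH = -2

Work in coordinates with B = (0, 0), R = (1, 0), L = (0, 1), X = (5, 3).
1. Z is the centroid of triangle BLR ⇒ Z = (1/3, 1/3)
2. V lies on line XB with XV:VB = 5:1 ⇒ V = (5/6, 1/2)
line VZ meets LR at H = (7/12, 5/12)
Z = V + t·(H−V) with t = 2, so VZ:ZH = 2:-1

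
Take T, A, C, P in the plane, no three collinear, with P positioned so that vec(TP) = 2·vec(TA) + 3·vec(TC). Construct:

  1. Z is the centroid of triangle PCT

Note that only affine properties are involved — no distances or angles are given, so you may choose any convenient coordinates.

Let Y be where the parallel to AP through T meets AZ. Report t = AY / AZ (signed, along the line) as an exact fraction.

Choose coordinates T = (0, 0), A = (1, 0), C = (0, 1), P = (2, 3).
1. Z is the centroid of triangle PCT ⇒ Z = (2/3, 4/3)
through T parallel to AP: direction (1, 3); meets AZ at Y = (4/7, 12/7)
Y = A + t·(Z−A) with t = 9/7

t = 9/7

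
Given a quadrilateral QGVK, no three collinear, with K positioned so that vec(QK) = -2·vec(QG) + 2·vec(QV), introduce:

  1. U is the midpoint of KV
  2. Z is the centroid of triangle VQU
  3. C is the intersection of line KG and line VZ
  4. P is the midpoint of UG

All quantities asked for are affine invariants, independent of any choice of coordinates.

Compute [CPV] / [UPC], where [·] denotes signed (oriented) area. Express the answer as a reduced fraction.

Work in coordinates with Q = (0, 0), G = (1, 0), V = (0, 1), K = (-2, 2).
1. U is the midpoint of KV ⇒ U = (-1, 3/2)
2. Z is the centroid of triangle VQU ⇒ Z = (-1/3, 5/6)
3. C is the intersection of line KG and line VZ ⇒ C = (-2/7, 6/7)
4. P is the midpoint of UG ⇒ P = (0, 3/4)
2·[CPV] = 1/14, 2·[UPC] = -3/28
[CPV]:[UPC] = 1/14:-3/28 = -2/3

[CPV]:[UPC] = -2/3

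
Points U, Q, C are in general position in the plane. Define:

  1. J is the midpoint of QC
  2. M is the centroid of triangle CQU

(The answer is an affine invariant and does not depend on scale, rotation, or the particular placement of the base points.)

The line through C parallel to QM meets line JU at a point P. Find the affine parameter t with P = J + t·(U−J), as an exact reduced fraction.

t = -1/3

Work in coordinates with U = (0, 0), Q = (1, 0), C = (0, 1).
1. J is the midpoint of QC ⇒ J = (1/2, 1/2)
2. M is the centroid of triangle CQU ⇒ M = (1/3, 1/3)
through C parallel to QM: direction (-2/3, 1/3); meets JU at P = (2/3, 2/3)
P = J + t·(U−J) with t = -1/3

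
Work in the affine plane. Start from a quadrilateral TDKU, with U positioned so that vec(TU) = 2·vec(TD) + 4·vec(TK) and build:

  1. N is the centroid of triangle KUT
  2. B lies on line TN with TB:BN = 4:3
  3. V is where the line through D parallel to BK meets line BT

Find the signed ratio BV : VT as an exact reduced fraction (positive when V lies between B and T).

BV:VT = 7

Set T = (0, 0), D = (1, 0), K = (0, 1), U = (2, 4); any affine frame gives the same invariant.
1. N is the centroid of triangle KUT ⇒ N = (2/3, 5/3)
2. B lies on line TN with TB:BN = 4:3 ⇒ B = (8/21, 20/21)
3. V is where the line through D parallel to BK meets line BT ⇒ V = (1/21, 5/42)
V = B + t·(T−B) with t = 7/8, so BV:VT = t:(1−t) = 7/8:1/8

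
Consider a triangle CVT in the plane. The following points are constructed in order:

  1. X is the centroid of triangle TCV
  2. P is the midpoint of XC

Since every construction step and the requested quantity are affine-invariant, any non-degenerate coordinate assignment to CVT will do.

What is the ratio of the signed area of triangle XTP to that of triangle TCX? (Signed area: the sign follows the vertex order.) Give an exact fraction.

[XTP]:[TCX] = 1/2

Set C = (0, 0), V = (1, 0), T = (0, 1); any affine frame gives the same invariant.
1. X is the centroid of triangle TCV ⇒ X = (1/3, 1/3)
2. P is the midpoint of XC ⇒ P = (1/6, 1/6)
2·[XTP] = 1/6, 2·[TCX] = 1/3
[XTP]:[TCX] = 1/6:1/3 = 1/2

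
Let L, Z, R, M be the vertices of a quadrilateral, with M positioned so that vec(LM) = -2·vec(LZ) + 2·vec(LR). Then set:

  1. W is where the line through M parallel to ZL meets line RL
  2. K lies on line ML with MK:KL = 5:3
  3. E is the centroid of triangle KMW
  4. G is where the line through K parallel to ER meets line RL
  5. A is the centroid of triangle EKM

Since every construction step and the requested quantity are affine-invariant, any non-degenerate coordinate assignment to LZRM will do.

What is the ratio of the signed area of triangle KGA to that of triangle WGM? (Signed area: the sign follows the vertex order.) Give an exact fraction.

[KGA]:[WGM] = -13/152

Assign L = (0, 0), Z = (1, 0), R = (0, 1), M = (-2, 2) — the answer is frame-independent, so this choice is without loss of generality.
1. W is where the line through M parallel to ZL meets line RL ⇒ W = (0, 2)
2. K lies on line ML with MK:KL = 5:3 ⇒ K = (-3/4, 3/4)
3. E is the centroid of triangle KMW ⇒ E = (-11/12, 19/12)
4. G is where the line through K parallel to ER meets line RL ⇒ G = (0, 3/11)
5. A is the centroid of triangle EKM ⇒ A = (-11/9, 13/9)
2·[KGA] = 13/44, 2·[WGM] = -38/11
[KGA]:[WGM] = 13/44:-38/11 = -13/152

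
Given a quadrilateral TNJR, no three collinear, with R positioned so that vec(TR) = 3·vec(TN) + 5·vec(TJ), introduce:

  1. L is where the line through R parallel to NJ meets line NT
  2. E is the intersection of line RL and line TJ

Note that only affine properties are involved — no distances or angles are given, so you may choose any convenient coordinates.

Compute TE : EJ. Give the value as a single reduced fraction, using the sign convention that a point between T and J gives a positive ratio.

Set T = (0, 0), N = (1, 0), J = (0, 1), R = (3, 5); any affine frame gives the same invariant.
1. L is where the line through R parallel to NJ meets line NT ⇒ L = (8, 0)
2. E is the intersection of line RL and line TJ ⇒ E = (0, 8)
E = T + t·(J−T) with t = 8, so TE:EJ = t:(1−t) = 8:-7

TE:EJ = -8/7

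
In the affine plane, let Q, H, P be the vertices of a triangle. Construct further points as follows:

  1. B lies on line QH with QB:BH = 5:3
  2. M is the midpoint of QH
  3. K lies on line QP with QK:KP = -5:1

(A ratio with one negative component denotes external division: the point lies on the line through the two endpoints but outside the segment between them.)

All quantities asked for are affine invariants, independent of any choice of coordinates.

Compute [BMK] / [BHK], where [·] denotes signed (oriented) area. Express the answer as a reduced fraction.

Work in coordinates with Q = (0, 0), H = (1, 0), P = (0, 1).
1. B lies on line QH with QB:BH = 5:3 ⇒ B = (5/8, 0)
2. M is the midpoint of QH ⇒ M = (1/2, 0)
3. K lies on line QP with QK:KP = -5:1 ⇒ K = (0, 5/4)
2·[BMK] = -5/32, 2·[BHK] = 15/32
[BMK]:[BHK] = -5/32:15/32 = -1/3

[BMK]:[BHK] = -1/3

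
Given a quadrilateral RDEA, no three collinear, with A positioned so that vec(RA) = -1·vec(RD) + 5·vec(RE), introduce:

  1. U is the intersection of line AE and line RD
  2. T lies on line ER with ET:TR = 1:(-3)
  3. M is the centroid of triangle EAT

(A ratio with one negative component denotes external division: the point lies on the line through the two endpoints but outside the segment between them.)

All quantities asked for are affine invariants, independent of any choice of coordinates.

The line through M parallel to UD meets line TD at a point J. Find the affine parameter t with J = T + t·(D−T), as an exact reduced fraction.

Assign R = (0, 0), D = (1, 0), E = (0, 1), A = (-1, 5) — the answer is frame-independent, so this choice is without loss of generality.
1. U is the intersection of line AE and line RD ⇒ U = (1/4, 0)
2. T lies on line ER with ET:TR = 1:(-3) ⇒ T = (0, 3/2)
3. M is the centroid of triangle EAT ⇒ M = (-1/3, 5/2)
through M parallel to UD: direction (3/4, 0); meets TD at J = (-2/3, 5/2)
J = T + t·(D−T) with t = -2/3

t = -2/3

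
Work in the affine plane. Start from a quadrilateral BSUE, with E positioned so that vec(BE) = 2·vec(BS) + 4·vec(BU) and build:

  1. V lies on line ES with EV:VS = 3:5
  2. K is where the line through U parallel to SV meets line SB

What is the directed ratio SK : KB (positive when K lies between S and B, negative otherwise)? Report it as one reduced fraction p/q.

Work in coordinates with B = (0, 0), S = (1, 0), U = (0, 1), E = (2, 4).
1. V lies on line ES with EV:VS = 3:5 ⇒ V = (13/8, 5/2)
2. K is where the line through U parallel to SV meets line SB ⇒ K = (-1/4, 0)
K = S + t·(B−S) with t = 5/4, so SK:KB = t:(1−t) = 5/4:-1/4

SK:KB = -5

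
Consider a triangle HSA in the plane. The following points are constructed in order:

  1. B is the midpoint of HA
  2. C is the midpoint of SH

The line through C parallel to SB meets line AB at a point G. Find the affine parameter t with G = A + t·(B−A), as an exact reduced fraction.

t = 3/2

Work in coordinates with H = (0, 0), S = (1, 0), A = (0, 1).
1. B is the midpoint of HA ⇒ B = (0, 1/2)
2. C is the midpoint of SH ⇒ C = (1/2, 0)
through C parallel to SB: direction (-1, 1/2); meets AB at G = (0, 1/4)
G = A + t·(B−A) with t = 3/2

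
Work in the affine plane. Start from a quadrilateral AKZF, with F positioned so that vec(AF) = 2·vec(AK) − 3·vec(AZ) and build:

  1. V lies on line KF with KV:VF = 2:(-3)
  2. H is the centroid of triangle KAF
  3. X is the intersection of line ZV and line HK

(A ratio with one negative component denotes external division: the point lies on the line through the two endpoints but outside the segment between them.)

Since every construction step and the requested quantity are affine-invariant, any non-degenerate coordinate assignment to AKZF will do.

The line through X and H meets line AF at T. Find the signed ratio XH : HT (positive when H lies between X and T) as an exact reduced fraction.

Assign A = (0, 0), K = (1, 0), Z = (0, 1), F = (2, -3) — the answer is frame-independent, so this choice is without loss of generality.
1. V lies on line KF with KV:VF = 2:(-3) ⇒ V = (-1, 6)
2. H is the centroid of triangle KAF ⇒ H = (1, -1)
3. X is the intersection of line ZV and line HK ⇒ X = (1, -4)
line XH meets AF at T = (1, -3/2)
H = X + t·(T−X) with t = 6/5, so XH:HT = 6/5:-1/5

XH:HT = -6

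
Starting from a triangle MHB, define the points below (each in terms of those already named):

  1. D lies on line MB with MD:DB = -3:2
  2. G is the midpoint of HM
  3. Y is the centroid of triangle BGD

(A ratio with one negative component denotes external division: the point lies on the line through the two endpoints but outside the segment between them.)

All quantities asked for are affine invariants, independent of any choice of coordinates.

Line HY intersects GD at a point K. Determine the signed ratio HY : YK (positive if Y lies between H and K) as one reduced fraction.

HY:YK = -11/2

Work in coordinates with M = (0, 0), H = (1, 0), B = (0, 1).
1. D lies on line MB with MD:DB = -3:2 ⇒ D = (0, 3)
2. G is the midpoint of HM ⇒ G = (1/2, 0)
3. Y is the centroid of triangle BGD ⇒ Y = (1/6, 4/3)
line HY meets GD at K = (7/22, 12/11)
Y = H + t·(K−H) with t = 11/9, so HY:YK = 11/9:-2/9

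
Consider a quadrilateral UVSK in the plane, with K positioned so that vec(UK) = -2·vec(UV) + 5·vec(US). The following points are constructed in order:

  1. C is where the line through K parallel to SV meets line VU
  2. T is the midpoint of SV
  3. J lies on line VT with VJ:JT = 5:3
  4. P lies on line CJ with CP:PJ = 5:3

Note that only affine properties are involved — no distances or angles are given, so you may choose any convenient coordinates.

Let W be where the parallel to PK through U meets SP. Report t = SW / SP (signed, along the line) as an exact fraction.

t = -91/118

Choose coordinates U = (0, 0), V = (1, 0), S = (0, 1), K = (-2, 5).
1. C is where the line through K parallel to SV meets line VU ⇒ C = (3, 0)
2. T is the midpoint of SV ⇒ T = (1/2, 1/2)
3. J lies on line VT with VJ:JT = 5:3 ⇒ J = (11/16, 5/16)
4. P lies on line CJ with CP:PJ = 5:3 ⇒ P = (199/128, 25/128)
through U parallel to PK: direction (-455/128, 615/128); meets SP at W = (-18109/15104, 24477/15104)
W = S + t·(P−S) with t = -91/118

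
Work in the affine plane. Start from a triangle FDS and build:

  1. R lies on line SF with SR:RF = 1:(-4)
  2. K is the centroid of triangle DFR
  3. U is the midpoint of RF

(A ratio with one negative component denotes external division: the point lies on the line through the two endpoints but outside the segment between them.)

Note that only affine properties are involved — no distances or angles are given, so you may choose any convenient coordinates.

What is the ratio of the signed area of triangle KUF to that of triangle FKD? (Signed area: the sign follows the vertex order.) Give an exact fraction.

[KUF]:[FKD] = -1/2

Choose coordinates F = (0, 0), D = (1, 0), S = (0, 1).
1. R lies on line SF with SR:RF = 1:(-4) ⇒ R = (0, 4/3)
2. K is the centroid of triangle DFR ⇒ K = (1/3, 4/9)
3. U is the midpoint of RF ⇒ U = (0, 2/3)
2·[KUF] = 2/9, 2·[FKD] = -4/9
[KUF]:[FKD] = 2/9:-4/9 = -1/2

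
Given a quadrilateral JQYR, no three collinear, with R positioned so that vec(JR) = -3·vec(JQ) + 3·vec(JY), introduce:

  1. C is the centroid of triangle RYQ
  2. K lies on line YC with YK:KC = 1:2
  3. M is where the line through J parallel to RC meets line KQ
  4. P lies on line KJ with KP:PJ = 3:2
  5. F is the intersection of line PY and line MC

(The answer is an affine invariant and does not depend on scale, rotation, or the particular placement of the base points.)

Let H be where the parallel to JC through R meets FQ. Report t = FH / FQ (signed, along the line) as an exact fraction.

Choose coordinates J = (0, 0), Q = (1, 0), Y = (0, 1), R = (-3, 3).
1. C is the centroid of triangle RYQ ⇒ C = (-2/3, 4/3)
2. K lies on line YC with YK:KC = 1:2 ⇒ K = (-2/9, 10/9)
3. M is where the line through J parallel to RC meets line KQ ⇒ M = (14/3, -10/3)
4. P lies on line KJ with KP:PJ = 3:2 ⇒ P = (-4/45, 4/9)
5. F is the intersection of line PY and line MC ⇒ F = (-2/57, 89/114)
through R parallel to JC: direction (-2/3, 4/3); meets FQ at H = (-443/147, 445/147)
H = F + t·(Q−F) with t = -141/49

t = -141/49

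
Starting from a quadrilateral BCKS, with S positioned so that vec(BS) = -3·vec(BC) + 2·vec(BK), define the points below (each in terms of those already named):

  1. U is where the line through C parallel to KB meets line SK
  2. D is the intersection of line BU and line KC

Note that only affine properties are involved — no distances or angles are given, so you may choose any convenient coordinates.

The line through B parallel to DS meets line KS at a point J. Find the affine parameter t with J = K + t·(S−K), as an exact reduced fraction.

t = 3

Work in coordinates with B = (0, 0), C = (1, 0), K = (0, 1), S = (-3, 2).
1. U is where the line through C parallel to KB meets line SK ⇒ U = (1, 2/3)
2. D is the intersection of line BU and line KC ⇒ D = (3/5, 2/5)
through B parallel to DS: direction (-18/5, 8/5); meets KS at J = (-9, 4)
J = K + t·(S−K) with t = 3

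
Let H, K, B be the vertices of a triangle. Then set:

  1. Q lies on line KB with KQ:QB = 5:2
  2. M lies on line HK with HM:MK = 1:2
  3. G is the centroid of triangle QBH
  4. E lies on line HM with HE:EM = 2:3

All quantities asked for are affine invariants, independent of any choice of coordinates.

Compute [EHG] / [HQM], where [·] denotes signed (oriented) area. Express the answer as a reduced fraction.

[EHG]:[HQM] = 8/25

Choose coordinates H = (0, 0), K = (1, 0), B = (0, 1).
1. Q lies on line KB with KQ:QB = 5:2 ⇒ Q = (2/7, 5/7)
2. M lies on line HK with HM:MK = 1:2 ⇒ M = (1/3, 0)
3. G is the centroid of triangle QBH ⇒ G = (2/21, 4/7)
4. E lies on line HM with HE:EM = 2:3 ⇒ E = (2/15, 0)
2·[EHG] = -8/105, 2·[HQM] = -5/21
[EHG]:[HQM] = -8/105:-5/21 = 8/25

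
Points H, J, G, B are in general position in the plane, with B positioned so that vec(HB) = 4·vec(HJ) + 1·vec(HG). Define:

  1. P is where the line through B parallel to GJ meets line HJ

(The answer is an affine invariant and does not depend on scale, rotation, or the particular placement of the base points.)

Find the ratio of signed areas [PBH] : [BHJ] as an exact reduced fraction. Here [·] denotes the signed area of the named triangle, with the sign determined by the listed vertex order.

Assign H = (0, 0), J = (1, 0), G = (0, 1), B = (4, 1) — the answer is frame-independent, so this choice is without loss of generality.
1. P is where the line through B parallel to GJ meets line HJ ⇒ P = (5, 0)
2·[PBH] = 5, 2·[BHJ] = 1
[PBH]:[BHJ] = 5:1 = 5

[PBH]:[BHJ] = 5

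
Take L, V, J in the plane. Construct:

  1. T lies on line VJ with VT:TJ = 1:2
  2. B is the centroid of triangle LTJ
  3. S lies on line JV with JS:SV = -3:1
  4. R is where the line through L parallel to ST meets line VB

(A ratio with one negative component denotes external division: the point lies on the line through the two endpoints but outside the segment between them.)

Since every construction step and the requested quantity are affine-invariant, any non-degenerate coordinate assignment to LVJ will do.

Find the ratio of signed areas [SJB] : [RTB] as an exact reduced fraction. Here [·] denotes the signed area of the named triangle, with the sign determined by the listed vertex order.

Work in coordinates with L = (0, 0), V = (1, 0), J = (0, 1).
1. T lies on line VJ with VT:TJ = 1:2 ⇒ T = (2/3, 1/3)
2. B is the centroid of triangle LTJ ⇒ B = (2/9, 4/9)
3. S lies on line JV with JS:SV = -3:1 ⇒ S = (3/2, -1/2)
4. R is where the line through L parallel to ST meets line VB ⇒ R = (-4/3, 4/3)
2·[SJB] = 1/2, 2·[RTB] = -2/9
[SJB]:[RTB] = 1/2:-2/9 = -9/4

[SJB]:[RTB] = -9/4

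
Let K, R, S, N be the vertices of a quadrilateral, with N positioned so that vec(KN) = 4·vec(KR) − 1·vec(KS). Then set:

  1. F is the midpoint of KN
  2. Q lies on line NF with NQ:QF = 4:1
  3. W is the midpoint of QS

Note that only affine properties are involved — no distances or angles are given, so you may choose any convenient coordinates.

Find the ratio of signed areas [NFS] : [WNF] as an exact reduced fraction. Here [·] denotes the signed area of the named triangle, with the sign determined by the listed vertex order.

Choose coordinates K = (0, 0), R = (1, 0), S = (0, 1), N = (4, -1).
1. F is the midpoint of KN ⇒ F = (2, -1/2)
2. Q lies on line NF with NQ:QF = 4:1 ⇒ Q = (12/5, -3/5)
3. W is the midpoint of QS ⇒ W = (6/5, 1/5)
2·[NFS] = -2, 2·[WNF] = -1
[NFS]:[WNF] = -2:-1 = 2

[NFS]:[WNF] = 2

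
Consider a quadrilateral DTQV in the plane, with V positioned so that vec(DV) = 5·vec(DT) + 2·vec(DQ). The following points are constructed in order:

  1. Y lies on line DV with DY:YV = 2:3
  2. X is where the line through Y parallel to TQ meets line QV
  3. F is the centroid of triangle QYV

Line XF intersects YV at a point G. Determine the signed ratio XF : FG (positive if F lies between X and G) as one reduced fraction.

Set D = (0, 0), T = (1, 0), Q = (0, 1), V = (5, 2); any affine frame gives the same invariant.
1. Y lies on line DV with DY:YV = 2:3 ⇒ Y = (2, 4/5)
2. X is where the line through Y parallel to TQ meets line QV ⇒ X = (3/2, 13/10)
3. F is the centroid of triangle QYV ⇒ F = (7/3, 19/15)
line XF meets YV at G = (34/11, 68/55)
F = X + t·(G−X) with t = 11/21, so XF:FG = 11/21:10/21

XF:FG = 11/10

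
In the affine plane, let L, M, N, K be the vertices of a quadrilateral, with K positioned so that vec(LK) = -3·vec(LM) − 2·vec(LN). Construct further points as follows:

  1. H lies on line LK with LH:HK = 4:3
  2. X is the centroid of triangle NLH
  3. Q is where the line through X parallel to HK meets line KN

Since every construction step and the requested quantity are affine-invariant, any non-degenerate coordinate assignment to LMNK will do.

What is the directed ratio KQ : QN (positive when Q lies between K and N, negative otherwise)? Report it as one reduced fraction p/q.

KQ:QN = 1/2

Work in coordinates with L = (0, 0), M = (1, 0), N = (0, 1), K = (-3, -2).
1. H lies on line LK with LH:HK = 4:3 ⇒ H = (-12/7, -8/7)
2. X is the centroid of triangle NLH ⇒ X = (-4/7, -1/21)
3. Q is where the line through X parallel to HK meets line KN ⇒ Q = (-2, -1)
Q = K + t·(N−K) with t = 1/3, so KQ:QN = t:(1−t) = 1/3:2/3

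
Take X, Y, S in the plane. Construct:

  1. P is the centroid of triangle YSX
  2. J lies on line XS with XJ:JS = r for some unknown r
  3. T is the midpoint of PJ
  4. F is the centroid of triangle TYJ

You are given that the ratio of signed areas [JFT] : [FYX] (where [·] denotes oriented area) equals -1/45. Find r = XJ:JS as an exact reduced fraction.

r = 4/5

Choose coordinates X = (0, 0), Y = (1, 0), S = (0, 1).
1. P is the centroid of triangle YSX ⇒ P = (1/3, 1/3)
2. With XJ:JS = r, write λ = r/(r+1) so J = X + λ·(S−X); J is affine-linear in λ
3. T is the midpoint of PJ ⇒ T is an affine combination of earlier points and hence also affine-linear in λ
4. F is the centroid of triangle TYJ ⇒ F is an affine combination of earlier points and hence also affine-linear in λ
Every point depending on J is an affine combination of J and λ-independent points, so each such coordinate is linear in λ; the λ² term in each signed area is a multiple of (S−X)×(S−X) = 0, so 2·[JFT] and 2·[FYX] are each linear in λ. Evaluating at λ=0 and λ=1:
  2·[JFT] = -1/9·λ + 1/18,   2·[FYX] = -1/2·λ − 1/18
So [JFT]:[FYX] = (-1/9·λ + 1/18) / (-1/2·λ − 1/18). Setting this equal to -1/45:
  -1/9·λ + 1/18 = -1/45·(-1/2·λ − 1/18)  ⇒  λ = 4/9
Then r = λ/(1−λ) = (4/9)/(5/9) = 4/5. Check: with r = 4/5, J = (0, 4/9) and [JFT]:[FYX] = -1/45 as required.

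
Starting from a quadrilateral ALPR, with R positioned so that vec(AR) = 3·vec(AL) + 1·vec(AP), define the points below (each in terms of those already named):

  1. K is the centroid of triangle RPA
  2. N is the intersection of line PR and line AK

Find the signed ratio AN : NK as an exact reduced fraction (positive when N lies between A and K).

AN:NK = -3

Choose coordinates A = (0, 0), L = (1, 0), P = (0, 1), R = (3, 1).
1. K is the centroid of triangle RPA ⇒ K = (1, 2/3)
2. N is the intersection of line PR and line AK ⇒ N = (3/2, 1)
N = A + t·(K−A) with t = 3/2, so AN:NK = t:(1−t) = 3/2:-1/2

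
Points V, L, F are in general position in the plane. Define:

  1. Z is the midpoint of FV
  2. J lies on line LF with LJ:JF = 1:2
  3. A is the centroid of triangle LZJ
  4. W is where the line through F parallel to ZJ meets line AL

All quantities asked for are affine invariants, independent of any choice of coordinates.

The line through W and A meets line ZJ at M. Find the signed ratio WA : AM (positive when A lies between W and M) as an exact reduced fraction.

WA:AM = -7

Choose coordinates V = (0, 0), L = (1, 0), F = (0, 1).
1. Z is the midpoint of FV ⇒ Z = (0, 1/2)
2. J lies on line LF with LJ:JF = 1:2 ⇒ J = (2/3, 1/3)
3. A is the centroid of triangle LZJ ⇒ A = (5/9, 5/18)
4. W is where the line through F parallel to ZJ meets line AL ⇒ W = (-1, 5/4)
line WA meets ZJ at M = (1/3, 5/12)
A = W + t·(M−W) with t = 7/6, so WA:AM = 7/6:-1/6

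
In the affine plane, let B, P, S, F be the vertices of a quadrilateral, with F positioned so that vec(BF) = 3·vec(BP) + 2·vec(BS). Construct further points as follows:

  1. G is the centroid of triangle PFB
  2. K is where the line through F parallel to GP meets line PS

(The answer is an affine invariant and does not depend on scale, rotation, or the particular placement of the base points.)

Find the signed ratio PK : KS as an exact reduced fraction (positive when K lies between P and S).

Work in coordinates with B = (0, 0), P = (1, 0), S = (0, 1), F = (3, 2).
1. G is the centroid of triangle PFB ⇒ G = (4/3, 2/3)
2. K is where the line through F parallel to GP meets line PS ⇒ K = (5/3, -2/3)
K = P + t·(S−P) with t = -2/3, so PK:KS = t:(1−t) = -2/3:5/3

PK:KS = -2/5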